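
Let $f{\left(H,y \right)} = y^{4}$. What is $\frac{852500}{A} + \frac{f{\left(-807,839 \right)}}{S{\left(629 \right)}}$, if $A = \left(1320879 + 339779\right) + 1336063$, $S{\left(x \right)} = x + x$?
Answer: $\frac{1484889563640708761}{3769875018} \approx 3.9388 \cdot 10^{8}$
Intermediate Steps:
$S{\left(x \right)} = 2 x$
$A = 2996721$ ($A = 1660658 + 1336063 = 2996721$)
$\frac{852500}{A} + \frac{f{\left(-807,839 \right)}}{S{\left(629 \right)}} = \frac{852500}{2996721} + \frac{839^{4}}{2 \cdot 629} = 852500 \cdot \frac{1}{2996721} + \frac{495504774241}{1258} = \frac{852500}{2996721} + 495504774241 \cdot \frac{1}{1258} = \frac{852500}{2996721} + \frac{495504774241}{1258} = \frac{1484889563640708761}{3769875018}$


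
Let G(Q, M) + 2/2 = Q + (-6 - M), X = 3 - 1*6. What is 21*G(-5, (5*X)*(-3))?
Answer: -1197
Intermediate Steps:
X = -3 (X = 3 - 6 = -3)
G(Q, M) = -7 + Q - M (G(Q, M) = -1 + (Q + (-6 - M)) = -1 + (-6 + Q - M) = -7 + Q - M)
21*G(-5, (5*X)*(-3)) = 21*(-7 - 5 - 5*(-3)*(-3)) = 21*(-7 - 5 - (-15)*(-3)) = 21*(-7 - 5 - 1*45) = 21*(-7 - 5 - 45) = 21*(-57) = -1197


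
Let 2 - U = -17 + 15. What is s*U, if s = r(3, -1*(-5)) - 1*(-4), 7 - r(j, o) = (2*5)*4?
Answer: -116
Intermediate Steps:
r(j, o) = -33 (r(j, o) = 7 - 2*5*4 = 7 - 10*4 = 7 - 1*40 = 7 - 40 = -33)
U = 4 (U = 2 - (-17 + 15) = 2 - 1*(-2) = 2 + 2 = 4)
s = -29 (s = -33 - 1*(-4) = -33 + 4 = -29)
s*U = -29*4 = -116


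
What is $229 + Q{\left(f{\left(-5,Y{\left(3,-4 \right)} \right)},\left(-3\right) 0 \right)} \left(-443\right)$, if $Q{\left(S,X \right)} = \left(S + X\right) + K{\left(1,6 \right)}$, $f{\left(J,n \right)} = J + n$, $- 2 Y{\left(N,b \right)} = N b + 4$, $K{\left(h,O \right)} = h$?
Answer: $229$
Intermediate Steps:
$Y{\left(N,b \right)} = -2 - \frac{N b}{2}$ ($Y{\left(N,b \right)} = - \frac{N b + 4}{2} = - \frac{4 + N b}{2} = -2 - \frac{N b}{2}$)
$Q{\left(S,X \right)} = 1 + S + X$ ($Q{\left(S,X \right)} = \left(S + X\right) + 1 = 1 + S + X$)
$229 + Q{\left(f{\left(-5,Y{\left(3,-4 \right)} \right)},\left(-3\right) 0 \right)} \left(-443\right) = 229 + \left(1 - \left(7 - 6\right) - 0\right) \left(-443\right) = 229 + \left(1 + \left(-5 + \left(-2 + 6\right)\right) + 0\right) \left(-443\right) = 229 + \left(1 + \left(-5 + 4\right) + 0\right) \left(-443\right) = 229 + \left(1 - 1 + 0\right) \left(-443\right) = 229 + 0 \left(-443\right) = 229 + 0 = 229$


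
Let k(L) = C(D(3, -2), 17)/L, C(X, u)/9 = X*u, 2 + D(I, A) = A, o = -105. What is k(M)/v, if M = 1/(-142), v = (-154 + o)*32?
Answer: -10863/1036 ≈ -10.486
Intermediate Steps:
D(I, A) = -2 + A
v = -8288 (v = (-154 - 105)*32 = -259*32 = -8288)
M = -1/142 ≈ -0.0070423
C(X, u) = 9*X*u (C(X, u) = 9*(X*u) = 9*X*u)
k(L) = -612/L (k(L) = (9*(-2 - 2)*17)/L = (9*(-4)*17)/L = -612/L)
k(M)/v = -612/(-1/142)/(-8288) = -612*(-142)*(-1/8288) = 86904*(-1/8288) = -10863/1036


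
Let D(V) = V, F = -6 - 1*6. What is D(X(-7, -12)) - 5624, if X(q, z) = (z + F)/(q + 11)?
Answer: -5630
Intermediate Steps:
F = -12 (F = -6 - 6 = -12)
X(q, z) = (-12 + z)/(11 + q) (X(q, z) = (z - 12)/(q + 11) = (-12 + z)/(11 + q))
D(X(-7, -12)) - 5624 = (-12 - 12)/(11 - 7) - 5624 = -24/4 - 5624 = (¼)*(-24) - 5624 = -6 - 5624 = -5630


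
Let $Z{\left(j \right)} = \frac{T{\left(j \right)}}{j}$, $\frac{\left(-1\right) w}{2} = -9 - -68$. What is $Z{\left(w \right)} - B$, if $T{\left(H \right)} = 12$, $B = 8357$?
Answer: $- \frac{493069}{59} \approx -8357.1$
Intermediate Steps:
$w = -118$ ($w = - 2 \left(-9 - -68\right) = - 2 \left(-9 + 68\right) = \left(-2\right) 59 = -118$)
$Z{\left(j \right)} = \frac{12}{j}$
$Z{\left(w \right)} - B = \frac{12}{-118} - 8357 = 12 \left(- \frac{1}{118}\right) - 8357 = - \frac{6}{59} - 8357 = - \frac{493069}{59}$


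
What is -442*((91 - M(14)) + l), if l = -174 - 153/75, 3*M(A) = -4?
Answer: 2774876/75 ≈ 36998.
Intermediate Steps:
M(A) = -4/3 (M(A) = (⅓)*(-4) = -4/3)
l = -4401/25 (l = -174 - 153*1/75 = -174 - 51/25 = -4401/25 ≈ -176.04)
-442*((91 - M(14)) + l) = -442*((91 - 1*(-4/3)) - 4401/25) = -442*((91 + 4/3) - 4401/25) = -442*(277/3 - 4401/25) = -442*(-6278/75) = 2774876/75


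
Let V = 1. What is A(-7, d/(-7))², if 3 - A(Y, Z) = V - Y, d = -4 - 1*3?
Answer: 25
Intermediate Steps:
d = -7 (d = -4 - 3 = -7)
A(Y, Z) = 2 + Y (A(Y, Z) = 3 - (1 - Y) = 3 + (-1 + Y) = 2 + Y)
A(-7, d/(-7))² = (2 - 7)² = (-5)² = 25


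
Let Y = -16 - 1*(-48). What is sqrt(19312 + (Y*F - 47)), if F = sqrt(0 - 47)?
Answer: sqrt(19265 + 32*I*sqrt(47)) ≈ 138.8 + 0.7903*I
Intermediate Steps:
F = I*sqrt(47) (F = sqrt(-47) = I*sqrt(47) ≈ 6.8557*I)
Y = 32 (Y = -16 + 48 = 32)
sqrt(19312 + (Y*F - 47)) = sqrt(19312 + (32*(I*sqrt(47)) - 47)) = sqrt(19312 + (32*I*sqrt(47) - 47)) = sqrt(19312 + (-47 + 32*I*sqrt(47))) = sqrt(19265 + 32*I*sqrt(47))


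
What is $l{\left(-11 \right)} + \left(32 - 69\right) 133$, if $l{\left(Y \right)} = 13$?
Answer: $-4908$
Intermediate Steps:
$l{\left(-11 \right)} + \left(32 - 69\right) 133 = 13 + \left(32 - 69\right) 133 = 13 - 4921 = -4908$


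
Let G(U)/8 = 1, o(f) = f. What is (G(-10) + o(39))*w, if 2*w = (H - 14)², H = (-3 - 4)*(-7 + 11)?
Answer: 41454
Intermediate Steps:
H = -28 (H = -7*4 = -28)
w = 882 (w = (-28 - 14)²/2 = (½)*(-42)² = (½)*1764 = 882)
G(U) = 8 (G(U) = 8*1 = 8)
(G(-10) + o(39))*w = (8 + 39)*882 = 47*882 = 41454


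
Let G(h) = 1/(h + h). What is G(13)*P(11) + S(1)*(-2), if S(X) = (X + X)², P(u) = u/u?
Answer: -207/26 ≈ -7.9615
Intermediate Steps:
P(u) = 1
G(h) = 1/(2*h)
S(X) = 4*X² (S(X) = (2*X)² = 4*X²)
G(13)*P(11) + S(1)*(-2) = ((½)/13)*1 + (4*1²)*(-2) = ((½)*(1/13))*1 + (4*1)*(-2) = (1/26)*1 + 4*(-2) = 1/26 - 8 = -207/26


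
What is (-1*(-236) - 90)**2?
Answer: 21316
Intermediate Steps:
(-1*(-236) - 90)**2 = (236 - 90)**2 = 146**2 = 21316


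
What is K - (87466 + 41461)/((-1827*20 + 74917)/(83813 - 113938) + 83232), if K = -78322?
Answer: -196382641370481/2507325623 ≈ -78324.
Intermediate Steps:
K - (87466 + 41461)/((-1827*20 + 74917)/(83813 - 113938) + 83232) = -78322 - (87466 + 41461)/((-1827*20 + 74917)/(83813 - 113938) + 83232) = -78322 - 128927/((-36540 + 74917)/(-30125) + 83232) = -78322 - 128927/(38377*(-1/30125) + 83232) = -78322 - 128927/(-38377/30125 + 83232) = -78322 - 128927/2507325623/30125 = -78322 - 128927*30125/2507325623 = -78322 - 1*3883925875/2507325623 = -78322 - 3883925875/2507325623 = -196382641370481/2507325623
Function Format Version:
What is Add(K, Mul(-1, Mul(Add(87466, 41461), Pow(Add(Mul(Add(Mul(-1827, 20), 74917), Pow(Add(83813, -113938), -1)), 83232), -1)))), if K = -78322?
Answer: Rational(-196382641370481, 2507325623) ≈ -78324.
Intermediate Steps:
Add(K, Mul(-1, Mul(Add(87466, 41461), Pow(Add(Mul(Add(Mul(-1827, 20), 74917), Pow(Add(83813, -113938), -1)), 83232), -1)))) = Add(-78322, Mul(-1, Mul(Add(87466, 41461), Pow(Add(Mul(Add(Mul(-1827, 20), 74917), Pow(Add(83813, -113938), -1)), 83232), -1)))) = Add(-78322, Mul(-1, Mul(128927, Pow(Add(Mul(Add(-36540, 74917), Pow(-30125, -1)), 83232), -1)))) = Add(-78322, Mul(-1, Mul(128927, Pow(Add(Mul(38377, Rational(-1, 30125)), 83232), -1)))) = Add(-78322, Mul(-1, Mul(128927, Pow(Add(Rational(-38377, 30125), 83232), -1)))) = Add(-78322, Mul(-1, Mul(128927, Pow(Rational(2507325623, 30125), -1)))) = Add(-78322, Mul(-1, Mul(128927, Rational(30125, 2507325623)))) = Add(-78322, Mul(-1, Rational(3883925875, 2507325623))) = Add(-78322, Rational(-3883925875, 2507325623)) = Rational(-196382641370481, 2507325623)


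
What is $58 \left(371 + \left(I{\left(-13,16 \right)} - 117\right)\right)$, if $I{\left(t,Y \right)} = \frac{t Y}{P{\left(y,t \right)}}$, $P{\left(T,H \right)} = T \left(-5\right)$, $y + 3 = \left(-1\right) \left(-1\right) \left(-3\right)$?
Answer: $\frac{214948}{15} \approx 14330.0$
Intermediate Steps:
$y = -6$ ($y = -3 + \left(-1\right) \left(-1\right) \left(-3\right) = -3 + 1 \left(-3\right) = -3 - 3 = -6$)
$P{\left(T,H \right)} = - 5 T$
$I{\left(t,Y \right)} = \frac{Y t}{30}$ ($I{\left(t,Y \right)} = \frac{t Y}{\left(-5\right) \left(-6\right)} = \frac{Y t}{30}$)
$58 \left(371 + \left(I{\left(-13,16 \right)} - 117\right)\right) = 58 \left(371 + \left(\frac{1}{30} \cdot 16 \left(-13\right) - 117\right)\right) = 58 \left(371 - \frac{1859}{15}\right) = 58 \cdot \frac{3706}{15} = \frac{214948}{15}$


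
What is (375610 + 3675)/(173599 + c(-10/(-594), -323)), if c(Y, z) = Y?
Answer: 112647645/51558908 ≈ 2.1848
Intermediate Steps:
(375610 + 3675)/(173599 + c(-10/(-594), -323)) = (375610 + 3675)/(173599 - 10/(-594)) = 379285/(173599 - 10*(-1/594)) = 379285/(173599 + 5/297) = 379285/(51558908/297) = 379285*(297/51558908) = 112647645/51558908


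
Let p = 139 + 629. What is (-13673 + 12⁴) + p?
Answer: 7831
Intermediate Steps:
p = 768
(-13673 + 12⁴) + p = (-13673 + 12⁴) + 768 = (-13673 + 20736) + 768 = 7063 + 768 = 7831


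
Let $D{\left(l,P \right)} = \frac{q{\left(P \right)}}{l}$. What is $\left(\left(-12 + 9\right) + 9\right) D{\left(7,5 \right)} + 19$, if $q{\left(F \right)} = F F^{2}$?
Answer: $\frac{883}{7} \approx 126.14$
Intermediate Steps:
$q{\left(F \right)} = F^{3}$
$D{\left(l,P \right)} = \frac{P^{3}}{l}$
$\left(\left(-12 + 9\right) + 9\right) D{\left(7,5 \right)} + 19 = \left(\left(-12 + 9\right) + 9\right) \frac{5^{3}}{7} + 19 = \left(-3 + 9\right) 125 \cdot \frac{1}{7} + 19 = 6 \cdot \frac{125}{7} + 19 = \frac{750}{7} + 19 = \frac{883}{7}$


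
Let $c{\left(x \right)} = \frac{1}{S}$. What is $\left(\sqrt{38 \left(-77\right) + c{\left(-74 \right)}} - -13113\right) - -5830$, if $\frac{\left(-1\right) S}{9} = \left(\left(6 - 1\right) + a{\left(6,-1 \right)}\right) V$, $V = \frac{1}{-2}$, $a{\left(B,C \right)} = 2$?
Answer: $18943 + \frac{4 i \sqrt{80647}}{21} \approx 18943.0 + 54.092 i$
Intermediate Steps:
$V = - \frac{1}{2} \approx -0.5$
$S = \frac{63}{2}$ ($S = - 9 \left(\left(6 - 1\right) + 2\right) \left(- \frac{1}{2}\right) = - 9 \left(5 + 2\right) \left(- \frac{1}{2}\right) = - 9 \cdot 7 \left(- \frac{1}{2}\right) = \left(-9\right) \left(- \frac{7}{2}\right) = \frac{63}{2} \approx 31.5$)
$c{\left(x \right)} = \frac{2}{63}$ ($c{\left(x \right)} = \frac{1}{\frac{63}{2}} = \frac{2}{63}$)
$\left(\sqrt{38 \left(-77\right) + c{\left(-74 \right)}} - -13113\right) - -5830 = \left(\sqrt{38 \left(-77\right) + \frac{2}{63}} - -13113\right) - -5830 = \left(\sqrt{-2926 + \frac{2}{63}} + 13113\right) + 5830 = \left(\sqrt{- \frac{184336}{63}} + 13113\right) + 5830 = \left(\frac{4 i \sqrt{80647}}{21} + 13113\right) + 5830 = \left(13113 + \frac{4 i \sqrt{80647}}{21}\right) + 5830 = 18943 + \frac{4 i \sqrt{80647}}{21}$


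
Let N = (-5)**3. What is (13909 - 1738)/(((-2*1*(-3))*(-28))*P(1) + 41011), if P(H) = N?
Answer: 12171/62011 ≈ 0.19627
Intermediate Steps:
N = -125
P(H) = -125
(13909 - 1738)/(((-2*1*(-3))*(-28))*P(1) + 41011) = (13909 - 1738)/(((-2*1*(-3))*(-28))*(-125) + 41011) = 12171/((-2*(-3)*(-28))*(-125) + 41011) = 12171/((6*(-28))*(-125) + 41011) = 12171/(-168*(-125) + 41011) = 12171/(21000 + 41011) = 12171/62011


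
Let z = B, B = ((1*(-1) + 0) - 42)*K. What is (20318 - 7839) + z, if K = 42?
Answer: 10673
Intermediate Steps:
B = -1806 (B = ((1*(-1) + 0) - 42)*42 = ((-1 + 0) - 42)*42 = (-1 - 42)*42 = -43*42 = -1806)
z = -1806
(20318 - 7839) + z = (20318 - 7839) - 1806 = 12479 - 1806 = 10673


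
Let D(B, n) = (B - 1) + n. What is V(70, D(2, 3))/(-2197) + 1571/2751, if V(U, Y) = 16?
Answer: 3407471/6043947 ≈ 0.56378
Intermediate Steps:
D(B, n) = -1 + B + n (D(B, n) = (-1 + B) + n = -1 + B + n)
V(70, D(2, 3))/(-2197) + 1571/2751 = 16/(-2197) + 1571/2751 = 16*(-1/2197) + 1571*(1/2751) = -16/2197 + 1571/2751 = 3407471/6043947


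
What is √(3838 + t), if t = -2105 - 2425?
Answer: 2*I*√173 ≈ 26.306*I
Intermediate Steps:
t = -4530
√(3838 + t) = √(3838 - 4530) = √(-692) = 2*I*√173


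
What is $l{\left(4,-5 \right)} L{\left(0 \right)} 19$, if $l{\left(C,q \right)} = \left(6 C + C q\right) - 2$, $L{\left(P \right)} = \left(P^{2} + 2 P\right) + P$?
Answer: $0$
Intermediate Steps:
$L{\left(P \right)} = P^{2} + 3 P$
$l{\left(C,q \right)} = -2 + 6 C + C q$
$l{\left(4,-5 \right)} L{\left(0 \right)} 19 = \left(-2 + 6 \cdot 4 + 4 \left(-5\right)\right) 0 \left(3 + 0\right) 19 = \left(-2 + 24 - 20\right) 0 \cdot 3 \cdot 19 = 2 \cdot 0 \cdot 19 = 0 \cdot 19 = 0$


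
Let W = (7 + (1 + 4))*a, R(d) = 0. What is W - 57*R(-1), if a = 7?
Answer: 84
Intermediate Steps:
W = 84 (W = (7 + (1 + 4))*7 = (7 + 5)*7 = 12*7 = 84)
W - 57*R(-1) = 84 - 57*0 = 84 + 0 = 84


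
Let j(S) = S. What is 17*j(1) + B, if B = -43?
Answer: -26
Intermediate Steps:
17*j(1) + B = 17*1 - 43 = 17 - 43 = -26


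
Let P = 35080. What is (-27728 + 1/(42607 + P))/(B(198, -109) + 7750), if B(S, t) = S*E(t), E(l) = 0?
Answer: -430821027/120414850 ≈ -3.5778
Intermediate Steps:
B(S, t) = 0 (B(S, t) = S*0 = 0)
(-27728 + 1/(42607 + P))/(B(198, -109) + 7750) = (-27728 + 1/(42607 + 35080))/(0 + 7750) = (-27728 + 1/77687)/7750 = (-27728 + 1/77687)*(1/7750) = -2154105135/77687*1/7750 = -430821027/120414850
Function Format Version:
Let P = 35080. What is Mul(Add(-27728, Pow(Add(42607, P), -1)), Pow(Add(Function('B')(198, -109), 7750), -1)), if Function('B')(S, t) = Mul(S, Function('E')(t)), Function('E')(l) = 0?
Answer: Rational(-430821027, 120414850) ≈ -3.5778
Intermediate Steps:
Function('B')(S, t) = 0 (Function('B')(S, t) = Mul(S, 0) = 0)
Mul(Add(-27728, Pow(Add(42607, P), -1)), Pow(Add(Function('B')(198, -109), 7750), -1)) = Mul(Add(-27728, Pow(Add(42607, 35080), -1)), Pow(Add(0, 7750), -1)) = Mul(Add(-27728, Pow(77687, -1)), Pow(7750, -1)) = Mul(Add(-27728, Rational(1, 77687)), Rational(1, 7750)) = Mul(Rational(-2154105135, 77687), Rational(1, 7750)) = Rational(-430821027, 120414850)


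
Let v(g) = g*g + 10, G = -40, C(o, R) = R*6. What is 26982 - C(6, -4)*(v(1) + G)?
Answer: 26286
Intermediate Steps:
C(o, R) = 6*R
v(g) = 10 + g² (v(g) = g² + 10 = 10 + g²)
26982 - C(6, -4)*(v(1) + G) = 26982 - 6*(-4)*((10 + 1²) - 40) = 26982 - (-24)*((10 + 1) - 40) = 26982 - (-24)*(11 - 40) = 26982 - (-24)*(-29) = 26982 - 1*696 = 26982 - 696 = 26286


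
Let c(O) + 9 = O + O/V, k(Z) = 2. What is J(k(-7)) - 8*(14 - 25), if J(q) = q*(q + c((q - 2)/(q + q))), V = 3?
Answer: 74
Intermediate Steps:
c(O) = -9 + 4*O/3 (c(O) = -9 + (O + O/3) = -9 + 4*O/3)
J(q) = q*(-9 + q + 2*(-2 + q)/(3*q)) (J(q) = q*(q + (-9 + 4*((q - 2)/(q + q))/3)) = q*(q + (-9 + 4*((-2 + q)/((2*q)))/3)) = q*(q + (-9 + 4*((-2 + q)*(1/(2*q)))/3)) = q*(q + (-9 + 4*((-2 + q)/(2*q))/3)) = q*(q + (-9 + 2*(-2 + q)/(3*q))) = q*(-9 + q + 2*(-2 + q)/(3*q)))
J(k(-7)) - 8*(14 - 25) = (-4/3 + 2² - 25/3*2) - 8*(14 - 25) = (-4/3 + 4 - 50/3) - 8*(-11) = -14 - 1*(-88) = -14 + 88 = 74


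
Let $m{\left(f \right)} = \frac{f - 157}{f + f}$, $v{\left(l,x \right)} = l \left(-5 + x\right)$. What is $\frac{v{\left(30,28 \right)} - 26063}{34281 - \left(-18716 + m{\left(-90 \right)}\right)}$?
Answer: $- \frac{4567140}{9539213} \approx -0.47878$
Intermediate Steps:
$m{\left(f \right)} = \frac{-157 + f}{2 f}$
$\frac{v{\left(30,28 \right)} - 26063}{34281 - \left(-18716 + m{\left(-90 \right)}\right)} = \frac{30 \left(-5 + 28\right) - 26063}{34281 + \left(18716 - \frac{-157 - 90}{2 \left(-90\right)}\right)} = \frac{30 \cdot 23 - 26063}{34281 + \left(18716 - \frac{1}{2} \left(- \frac{1}{90}\right) \left(-247\right)\right)} = \frac{690 - 26063}{34281 + \left(18716 - \frac{247}{180}\right)} = - \frac{25373}{34281 + \left(18716 - \frac{247}{180}\right)} = - \frac{25373}{34281 + \frac{3368633}{180}} = - \frac{25373}{\frac{9539213}{180}} = \left(-25373\right) \frac{180}{9539213} = - \frac{4567140}{9539213}$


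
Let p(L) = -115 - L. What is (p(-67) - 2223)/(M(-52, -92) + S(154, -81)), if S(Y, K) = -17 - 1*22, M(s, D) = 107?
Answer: -2271/68 ≈ -33.397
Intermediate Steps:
S(Y, K) = -39 (S(Y, K) = -17 - 22 = -39)
(p(-67) - 2223)/(M(-52, -92) + S(154, -81)) = ((-115 - 1*(-67)) - 2223)/(107 - 39) = ((-115 + 67) - 2223)/68 = (-48 - 2223)*(1/68) = -2271*1/68 = -2271/68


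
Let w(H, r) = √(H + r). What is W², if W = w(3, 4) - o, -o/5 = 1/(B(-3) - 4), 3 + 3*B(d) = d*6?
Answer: 872/121 - 10*√7/11 ≈ 4.8014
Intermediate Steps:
B(d) = -1 + 2*d (B(d) = -1 + (d*6)/3 = -1 + (6*d)/3 = -1 + 2*d)
o = 5/11 (o = -5/((-1 + 2*(-3)) - 4) = -5/((-1 - 6) - 4) = -5/(-7 - 4) = -5/(-11) = -5*(-1/11) = 5/11 ≈ 0.45455)
W = -5/11 + √7 (W = √(3 + 4) - 1*5/11 = √7 - 5/11 = -5/11 + √7 ≈ 2.1912)
W² = (-5/11 + √7)²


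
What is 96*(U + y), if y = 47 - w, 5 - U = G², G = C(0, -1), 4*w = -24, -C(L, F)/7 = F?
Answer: 864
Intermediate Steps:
C(L, F) = -7*F
w = -6 (w = (¼)*(-24) = -6)
G = 7 (G = -7*(-1) = 7)
U = -44 (U = 5 - 1*7² = 5 - 1*49 = 5 - 49 = -44)
y = 53 (y = 47 - 1*(-6) = 47 + 6 = 53)
96*(U + y) = 96*(-44 + 53) = 96*9 = 864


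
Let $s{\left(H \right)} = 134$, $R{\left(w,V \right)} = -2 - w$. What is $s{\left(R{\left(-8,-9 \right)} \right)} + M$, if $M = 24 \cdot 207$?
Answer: $5102$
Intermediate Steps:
$M = 4968$
$s{\left(R{\left(-8,-9 \right)} \right)} + M = 134 + 4968 = 5102$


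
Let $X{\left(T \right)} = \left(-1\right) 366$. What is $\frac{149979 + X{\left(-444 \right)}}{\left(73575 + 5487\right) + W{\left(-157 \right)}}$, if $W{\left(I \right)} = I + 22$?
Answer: $\frac{49871}{26309} \approx 1.8956$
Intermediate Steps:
$X{\left(T \right)} = -366$
$W{\left(I \right)} = 22 + I$
$\frac{149979 + X{\left(-444 \right)}}{\left(73575 + 5487\right) + W{\left(-157 \right)}} = \frac{149979 - 366}{\left(73575 + 5487\right) + \left(22 - 157\right)} = \frac{149613}{79062 - 135} = \frac{149613}{78927} = 149613 \cdot \frac{1}{78927} = \frac{49871}{26309}$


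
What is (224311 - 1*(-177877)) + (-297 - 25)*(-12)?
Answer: 406052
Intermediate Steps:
(224311 - 1*(-177877)) + (-297 - 25)*(-12) = (224311 + 177877) - 322*(-12) = 402188 + 3864 = 406052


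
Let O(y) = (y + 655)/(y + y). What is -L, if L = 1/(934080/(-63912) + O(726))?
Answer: 3866676/52834237 ≈ 0.073185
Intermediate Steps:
O(y) = (655 + y)/(2*y) (O(y) = (655 + y)/((2*y)) = (655 + y)*(1/(2*y)) = (655 + y)/(2*y))
L = -3866676/52834237 (L = 1/(934080/(-63912) + (1/2)*(655 + 726)/726) = 1/(934080*(-1/63912) + (1/2)*(1/726)*1381) = 1/(-38920/2663 + 1381/1452) = 1/(-52834237/3866676) = -3866676/52834237 ≈ -0.073185)
-L = -1*(-3866676/52834237) = 3866676/52834237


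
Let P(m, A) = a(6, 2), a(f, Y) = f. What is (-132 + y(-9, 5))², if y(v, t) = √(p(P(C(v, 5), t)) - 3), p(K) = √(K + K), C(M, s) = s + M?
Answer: (132 - √(-3 + 2*√3))² ≈ 17245.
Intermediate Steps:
C(M, s) = M + s
P(m, A) = 6
p(K) = √2*√K (p(K) = √(2*K) = √2*√K)
y(v, t) = √(-3 + 2*√3) (y(v, t) = √(√2*√6 - 3) = √(2*√3 - 3) = √(-3 + 2*√3))
(-132 + y(-9, 5))² = (-132 + √(-3 + 2*√3))²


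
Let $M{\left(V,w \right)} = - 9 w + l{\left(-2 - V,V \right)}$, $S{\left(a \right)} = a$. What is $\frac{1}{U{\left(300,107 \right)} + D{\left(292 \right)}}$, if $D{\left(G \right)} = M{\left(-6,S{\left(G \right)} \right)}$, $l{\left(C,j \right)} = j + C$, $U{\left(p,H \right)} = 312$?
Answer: $- \frac{1}{2318} \approx -0.00043141$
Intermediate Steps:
$l{\left(C,j \right)} = C + j$
$M{\left(V,w \right)} = -2 - 9 w$ ($M{\left(V,w \right)} = - 9 w + \left(\left(-2 - V\right) + V\right) = - 9 w - 2 = -2 - 9 w$)
$D{\left(G \right)} = -2 - 9 G$
$\frac{1}{U{\left(300,107 \right)} + D{\left(292 \right)}} = \frac{1}{312 - 2630} = \frac{1}{-2318} = - \frac{1}{2318}$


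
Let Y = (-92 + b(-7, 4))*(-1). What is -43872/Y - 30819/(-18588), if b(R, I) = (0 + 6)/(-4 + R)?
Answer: -1489841059/3153764 ≈ -472.40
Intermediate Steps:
b(R, I) = 6/(-4 + R)
Y = 1018/11 (Y = (-92 + 6/(-4 - 7))*(-1) = (-92 + 6/(-11))*(-1) = (-92 + 6*(-1/11))*(-1) = (-92 - 6/11)*(-1) = -1018/11*(-1) = 1018/11 ≈ 92.545)
-43872/Y - 30819/(-18588) = -43872/1018/11 - 30819/(-18588) = -43872*11/1018 - 30819*(-1/18588) = -241296/509 + 10273/6196 = -1489841059/3153764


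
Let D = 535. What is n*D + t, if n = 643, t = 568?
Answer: 344573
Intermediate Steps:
n*D + t = 643*535 + 568 = 344005 + 568 = 344573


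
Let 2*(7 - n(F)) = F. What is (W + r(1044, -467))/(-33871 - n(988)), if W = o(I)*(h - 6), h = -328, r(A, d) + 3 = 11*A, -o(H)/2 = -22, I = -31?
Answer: 3215/33384 ≈ 0.096304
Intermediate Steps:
n(F) = 7 - F/2
o(H) = 44 (o(H) = -2*(-22) = 44)
r(A, d) = -3 + 11*A
W = -14696 (W = 44*(-328 - 6) = 44*(-334) = -14696)
(W + r(1044, -467))/(-33871 - n(988)) = (-14696 + (-3 + 11*1044))/(-33871 - (7 - 1/2*988)) = (-14696 + (-3 + 11484))/(-33871 - (7 - 494)) = (-14696 + 11481)/(-33871 - 1*(-487)) = -3215/(-33871 + 487) = -3215/(-33384) = -3215*(-1/33384) = 3215/33384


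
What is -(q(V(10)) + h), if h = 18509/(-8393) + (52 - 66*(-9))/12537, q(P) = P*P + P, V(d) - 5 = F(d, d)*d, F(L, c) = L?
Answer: -167272260125/15031863 ≈ -11128.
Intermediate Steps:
V(d) = 5 + d² (V(d) = 5 + d*d = 5 + d²)
q(P) = P + P² (q(P) = P² + P = P + P²)
h = -32375065/15031863 (h = 18509*(-1/8393) + (52 + 594)*(1/12537) = -18509/8393 + 646*(1/12537) = -18509/8393 + 646/12537 = -32375065/15031863 ≈ -2.1538)
-(q(V(10)) + h) = -((5 + 10²)*(1 + (5 + 10²)) - 32375065/15031863) = -((5 + 100)*(1 + (5 + 100)) - 32375065/15031863) = -(105*(1 + 105) - 32375065/15031863) = -(105*106 - 32375065/15031863) = -(11130 - 32375065/15031863) = -1*167272260125/15031863 = -167272260125/15031863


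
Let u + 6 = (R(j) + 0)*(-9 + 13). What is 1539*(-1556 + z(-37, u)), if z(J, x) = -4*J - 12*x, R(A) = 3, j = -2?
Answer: -2277720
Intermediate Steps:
u = 6 (u = -6 + (3 + 0)*(-9 + 13) = -6 + 3*4 = -6 + 12 = 6)
z(J, x) = -12*x - 4*J
1539*(-1556 + z(-37, u)) = 1539*(-1556 + (-12*6 - 4*(-37))) = 1539*(-1556 + (-72 + 148)) = 1539*(-1556 + 76) = 1539*(-1480) = -2277720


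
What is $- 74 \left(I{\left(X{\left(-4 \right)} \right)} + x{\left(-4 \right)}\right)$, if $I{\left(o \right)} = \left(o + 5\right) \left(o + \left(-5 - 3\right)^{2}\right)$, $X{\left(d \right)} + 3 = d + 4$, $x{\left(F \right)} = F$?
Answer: $-8732$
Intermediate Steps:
$X{\left(d \right)} = 1 + d$ ($X{\left(d \right)} = -3 + \left(d + 4\right) = -3 + \left(4 + d\right) = 1 + d$)
$I{\left(o \right)} = \left(5 + o\right) \left(64 + o\right)$ ($I{\left(o \right)} = \left(5 + o\right) \left(o + \left(-8\right)^{2}\right) = \left(5 + o\right) \left(o + 64\right) = \left(5 + o\right) \left(64 + o\right)$)
$- 74 \left(I{\left(X{\left(-4 \right)} \right)} + x{\left(-4 \right)}\right) = - 74 \left(\left(320 + \left(1 - 4\right)^{2} + 69 \left(1 - 4\right)\right) - 4\right) = - 74 \left(\left(320 + \left(-3\right)^{2} + 69 \left(-3\right)\right) - 4\right) = - 74 \left(\left(320 + 9 - 207\right) - 4\right) = - 74 \left(122 - 4\right) = \left(-74\right) 118 = -8732$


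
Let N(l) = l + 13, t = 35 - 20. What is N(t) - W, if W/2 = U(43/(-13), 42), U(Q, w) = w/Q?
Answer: 2296/43 ≈ 53.395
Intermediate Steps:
W = -1092/43 (W = 2*(42/((43/(-13)))) = 2*(42/((43*(-1/13)))) = 2*(42/(-43/13)) = 2*(42*(-13/43)) = 2*(-546/43) = -1092/43 ≈ -25.395)
t = 15
N(l) = 13 + l
N(t) - W = (13 + 15) - 1*(-1092/43) = 28 + 1092/43 = 2296/43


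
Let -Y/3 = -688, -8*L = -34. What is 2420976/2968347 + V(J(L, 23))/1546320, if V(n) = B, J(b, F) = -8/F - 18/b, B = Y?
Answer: 26039793587/31875099535 ≈ 0.81693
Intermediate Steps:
L = 17/4 (L = -1/8*(-34) = 17/4 ≈ 4.2500)
Y = 2064 (Y = -3*(-688) = 2064)
B = 2064
J(b, F) = -18/b - 8/F
V(n) = 2064
2420976/2968347 + V(J(L, 23))/1546320 = 2420976/2968347 + 2064/1546320 = 2420976*(1/2968347) + 2064*(1/1546320) = 806992/989449 + 43/32215 = 26039793587/31875099535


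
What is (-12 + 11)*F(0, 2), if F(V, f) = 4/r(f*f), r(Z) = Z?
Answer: -1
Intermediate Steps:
F(V, f) = 4/f**2 (F(V, f) = 4/((f*f)) = 4/(f**2) = 4/f**2)
(-12 + 11)*F(0, 2) = (-12 + 11)*(4/2**2) = -4/4 = -1*1 = -1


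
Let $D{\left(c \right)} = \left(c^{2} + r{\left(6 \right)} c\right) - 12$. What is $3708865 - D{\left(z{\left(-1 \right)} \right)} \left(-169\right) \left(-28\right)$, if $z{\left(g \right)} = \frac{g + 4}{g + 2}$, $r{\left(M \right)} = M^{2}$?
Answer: $3212005$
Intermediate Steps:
$z{\left(g \right)} = \frac{4 + g}{2 + g}$
$D{\left(c \right)} = -12 + c^{2} + 36 c$ ($D{\left(c \right)} = \left(c^{2} + 6^{2} c\right) - 12 = \left(c^{2} + 36 c\right) - 12 = -12 + c^{2} + 36 c$)
$3708865 - D{\left(z{\left(-1 \right)} \right)} \left(-169\right) \left(-28\right) = 3708865 - \left(-12 + \left(\frac{4 - 1}{2 - 1}\right)^{2} + 36 \frac{4 - 1}{2 - 1}\right) \left(-169\right) \left(-28\right) = 3708865 - \left(-12 + \left(1^{-1} \cdot 3\right)^{2} + 36 \cdot 1^{-1} \cdot 3\right) \left(-169\right) \left(-28\right) = 3708865 - \left(-12 + \left(1 \cdot 3\right)^{2} + 36 \cdot 1 \cdot 3\right) \left(-169\right) \left(-28\right) = 3708865 - \left(-12 + 3^{2} + 36 \cdot 3\right) \left(-169\right) \left(-28\right) = 3708865 - \left(-12 + 9 + 108\right) \left(-169\right) \left(-28\right) = 3708865 - 105 \left(-169\right) \left(-28\right) = 3708865 - \left(-17745\right) \left(-28\right) = 3708865 - 496860 = 3212005$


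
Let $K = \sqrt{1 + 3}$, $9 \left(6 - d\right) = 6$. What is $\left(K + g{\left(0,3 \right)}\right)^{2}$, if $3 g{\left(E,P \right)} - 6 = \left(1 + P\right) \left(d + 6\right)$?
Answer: $\frac{29584}{81} \approx 365.23$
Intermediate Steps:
$d = \frac{16}{3}$ ($d = 6 - \frac{2}{3} = \frac{16}{3} \approx 5.3333$)
$g{\left(E,P \right)} = \frac{52}{9} + \frac{34 P}{9}$ ($g{\left(E,P \right)} = 2 + \frac{\left(1 + P\right) \left(\frac{16}{3} + 6\right)}{3} = 2 + \frac{\left(1 + P\right) \frac{34}{3}}{3} = 2 + \frac{\frac{34}{3} + \frac{34 P}{3}}{3} = 2 + \left(\frac{34}{9} + \frac{34 P}{9}\right) = \frac{52}{9} + \frac{34 P}{9}$)
$K = 2$ ($K = \sqrt{4} = 2$)
$\left(K + g{\left(0,3 \right)}\right)^{2} = \left(2 + \left(\frac{52}{9} + \frac{34}{9} \cdot 3\right)\right)^{2} = \left(2 + \left(\frac{52}{9} + \frac{34}{3}\right)\right)^{2} = \left(2 + \frac{154}{9}\right)^{2} = \left(\frac{172}{9}\right)^{2} = \frac{29584}{81}$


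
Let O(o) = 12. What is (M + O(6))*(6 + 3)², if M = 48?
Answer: 4860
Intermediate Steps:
(M + O(6))*(6 + 3)² = (48 + 12)*(6 + 3)² = 60*9² = 60*81 = 4860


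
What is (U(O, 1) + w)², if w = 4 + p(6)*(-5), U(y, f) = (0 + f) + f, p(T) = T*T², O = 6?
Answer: 1153476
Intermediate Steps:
p(T) = T³
U(y, f) = 2*f (U(y, f) = f + f = 2*f)
w = -1076 (w = 4 + 6³*(-5) = 4 + 216*(-5) = 4 - 1080 = -1076)
(U(O, 1) + w)² = (2*1 - 1076)² = (2 - 1076)² = (-1074)² = 1153476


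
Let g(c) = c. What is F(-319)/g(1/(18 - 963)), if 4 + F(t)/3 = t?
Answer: 915705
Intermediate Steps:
F(t) = -12 + 3*t
F(-319)/g(1/(18 - 963)) = (-12 + 3*(-319))/(1/(18 - 963)) = (-12 - 957)/(1/(-945)) = -969/(-1/945) = -969*(-945) = 915705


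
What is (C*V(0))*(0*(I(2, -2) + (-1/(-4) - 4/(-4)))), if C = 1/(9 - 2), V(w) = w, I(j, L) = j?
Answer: 0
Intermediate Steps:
C = ⅐ (C = 1/7 = ⅐ ≈ 0.14286)
(C*V(0))*(0*(I(2, -2) + (-1/(-4) - 4/(-4)))) = ((⅐)*0)*(0*(2 + (-1/(-4) - 4/(-4)))) = 0*(0*(2 + (-1*(-¼) - 4*(-¼)))) = 0*(0*(2 + (¼ + 1))) = 0*(0*(2 + 5/4)) = 0*(0*(13/4)) = 0*0 = 0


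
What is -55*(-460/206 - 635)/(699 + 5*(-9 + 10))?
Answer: 328175/6592 ≈ 49.784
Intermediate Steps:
-55*(-460/206 - 635)/(699 + 5*(-9 + 10)) = -55*(-460*1/206 - 635)/(699 + 5*1) = -55*(-230/103 - 635)/(699 + 5) = -(-3609925)/(103*704) = -55*(-65635/72512) = 328175/6592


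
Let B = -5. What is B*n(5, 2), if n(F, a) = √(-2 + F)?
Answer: -5*√3 ≈ -8.6602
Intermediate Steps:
B*n(5, 2) = -5*√(-2 + 5) = -5*√3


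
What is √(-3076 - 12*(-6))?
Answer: 2*I*√751 ≈ 54.809*I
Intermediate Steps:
√(-3076 - 12*(-6)) = √(-3076 + 72) = √(-3004) = 2*I*√751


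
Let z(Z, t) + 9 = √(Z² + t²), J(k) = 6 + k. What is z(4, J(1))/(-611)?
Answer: 9/611 - √65/611 ≈ 0.0015348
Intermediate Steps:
z(Z, t) = -9 + √(Z² + t²)
z(4, J(1))/(-611) = (-9 + √(4² + (6 + 1)²))/(-611) = (-9 + √(16 + 7²))*(-1/611) = (-9 + √(16 + 49))*(-1/611) = (-9 + √65)*(-1/611) = 9/611 - √65/611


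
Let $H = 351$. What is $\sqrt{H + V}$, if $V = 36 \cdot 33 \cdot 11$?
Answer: $3 \sqrt{1491} \approx 115.84$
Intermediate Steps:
$V = 13068$ ($V = 1188 \cdot 11 = 13068$)
$\sqrt{H + V} = \sqrt{351 + 13068} = \sqrt{13419} = 3 \sqrt{1491}$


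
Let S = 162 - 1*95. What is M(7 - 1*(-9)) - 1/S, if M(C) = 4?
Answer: 267/67 ≈ 3.9851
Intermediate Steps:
S = 67 (S = 162 - 95 = 67)
M(7 - 1*(-9)) - 1/S = 4 - 1/67 = 267/67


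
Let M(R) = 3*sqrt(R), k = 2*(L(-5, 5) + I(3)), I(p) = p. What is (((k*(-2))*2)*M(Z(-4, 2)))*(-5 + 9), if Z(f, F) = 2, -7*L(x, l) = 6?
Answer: -1440*sqrt(2)/7 ≈ -290.92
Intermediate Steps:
L(x, l) = -6/7 (L(x, l) = -1/7*6 = -6/7)
k = 30/7 (k = 2*(-6/7 + 3) = 2*(15/7) = 30/7 ≈ 4.2857)
(((k*(-2))*2)*M(Z(-4, 2)))*(-5 + 9) = ((((30/7)*(-2))*2)*(3*sqrt(2)))*(-5 + 9) = ((-60/7*2)*(3*sqrt(2)))*4 = -360*sqrt(2)/7*4 = -1440*sqrt(2)/7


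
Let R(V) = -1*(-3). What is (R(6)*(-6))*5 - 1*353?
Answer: -443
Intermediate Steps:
R(V) = 3
(R(6)*(-6))*5 - 1*353 = (3*(-6))*5 - 1*353 = -18*5 - 353 = -90 - 353 = -443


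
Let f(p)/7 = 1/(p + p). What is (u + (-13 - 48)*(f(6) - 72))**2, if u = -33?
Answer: 2691638161/144 ≈ 1.8692e+7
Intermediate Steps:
f(p) = 7/(2*p) (f(p) = 7/(p + p) = 7/((2*p)) = 7*(1/(2*p)) = 7/(2*p))
(u + (-13 - 48)*(f(6) - 72))**2 = (-33 + (-13 - 48)*((7/2)/6 - 72))**2 = (-33 - 61*((7/2)*(1/6) - 72))**2 = (-33 - 61*(7/12 - 72))**2 = (-33 - 61*(-857/12))**2 = (-33 + 52277/12)**2 = (51881/12)**2 = 2691638161/144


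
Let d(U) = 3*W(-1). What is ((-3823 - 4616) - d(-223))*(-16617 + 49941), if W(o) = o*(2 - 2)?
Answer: -281221236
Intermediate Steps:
W(o) = 0 (W(o) = o*0 = 0)
d(U) = 0 (d(U) = 3*0 = 0)
((-3823 - 4616) - d(-223))*(-16617 + 49941) = ((-3823 - 4616) - 1*0)*(-16617 + 49941) = (-8439 + 0)*33324 = -8439*33324 = -281221236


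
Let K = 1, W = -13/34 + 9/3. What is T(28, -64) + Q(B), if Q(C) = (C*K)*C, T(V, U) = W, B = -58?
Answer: 114465/34 ≈ 3366.6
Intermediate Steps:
W = 89/34 (W = -13*1/34 + 9*(⅓) = -13/34 + 3 = 89/34 ≈ 2.6176)
T(V, U) = 89/34
Q(C) = C² (Q(C) = (C*1)*C = C*C = C²)
T(28, -64) + Q(B) = 89/34 + (-58)² = 89/34 + 3364 = 114465/34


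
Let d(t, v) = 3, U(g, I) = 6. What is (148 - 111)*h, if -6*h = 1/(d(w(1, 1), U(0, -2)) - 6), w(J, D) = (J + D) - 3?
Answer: 37/18 ≈ 2.0556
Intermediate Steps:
w(J, D) = -3 + D + J (w(J, D) = (D + J) - 3 = -3 + D + J)
h = 1/18 (h = -1/(6*(3 - 6)) = -1/6/(-3) = -1/6*(-1/3) = 1/18 ≈ 0.055556)
(148 - 111)*h = (148 - 111)*(1/18) = 37*(1/18) = 37/18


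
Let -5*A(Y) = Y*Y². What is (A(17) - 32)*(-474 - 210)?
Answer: 3469932/5 ≈ 6.9399e+5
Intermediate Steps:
A(Y) = -Y³/5 (A(Y) = -Y*Y²/5 = -Y³/5)
(A(17) - 32)*(-474 - 210) = (-⅕*17³ - 32)*(-474 - 210) = (-⅕*4913 - 32)*(-684) = (-4913/5 - 32)*(-684) = -5073/5*(-684) = 3469932/5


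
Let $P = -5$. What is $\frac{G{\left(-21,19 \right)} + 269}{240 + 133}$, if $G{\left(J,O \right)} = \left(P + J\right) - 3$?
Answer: $\frac{240}{373} \approx 0.64343$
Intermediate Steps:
$G{\left(J,O \right)} = -8 + J$ ($G{\left(J,O \right)} = \left(-5 + J\right) - 3 = -8 + J$)
$\frac{G{\left(-21,19 \right)} + 269}{240 + 133} = \frac{\left(-8 - 21\right) + 269}{240 + 133} = \frac{-29 + 269}{373} = 240 \cdot \frac{1}{373} = \frac{240}{373}$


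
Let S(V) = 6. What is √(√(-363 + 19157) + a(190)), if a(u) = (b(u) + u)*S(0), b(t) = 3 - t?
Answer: √(18 + √18794) ≈ 12.454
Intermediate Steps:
a(u) = 18 (a(u) = ((3 - u) + u)*6 = 3*6 = 18)
√(√(-363 + 19157) + a(190)) = √(√(-363 + 19157) + 18) = √(√18794 + 18) = √(18 + √18794)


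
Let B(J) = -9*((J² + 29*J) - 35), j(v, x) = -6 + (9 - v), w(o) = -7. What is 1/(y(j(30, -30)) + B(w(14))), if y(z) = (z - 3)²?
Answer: 1/2601 ≈ 0.00038447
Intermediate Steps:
j(v, x) = 3 - v
B(J) = 315 - 261*J - 9*J² (B(J) = -9*(-35 + J² + 29*J) = 315 - 261*J - 9*J²)
y(z) = (-3 + z)²
1/(y(j(30, -30)) + B(w(14))) = 1/((-3 + (3 - 1*30))² + (315 - 261*(-7) - 9*(-7)²)) = 1/((-3 + (3 - 30))² + (315 + 1827 - 9*49)) = 1/((-3 - 27)² + (315 + 1827 - 441)) = 1/((-30)² + 1701) = 1/(900 + 1701) = 1/2601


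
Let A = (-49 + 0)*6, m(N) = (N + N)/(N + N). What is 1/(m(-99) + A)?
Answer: -1/293 ≈ -0.0034130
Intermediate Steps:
m(N) = 1 (m(N) = (2*N)/((2*N)) = (2*N)*(1/(2*N)) = 1)
A = -294 (A = -49*6 = -294)
1/(m(-99) + A) = 1/(1 - 294) = 1/(-293) = -1/293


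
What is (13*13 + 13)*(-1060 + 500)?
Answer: -101920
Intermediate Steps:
(13*13 + 13)*(-1060 + 500) = (169 + 13)*(-560) = 182*(-560) = -101920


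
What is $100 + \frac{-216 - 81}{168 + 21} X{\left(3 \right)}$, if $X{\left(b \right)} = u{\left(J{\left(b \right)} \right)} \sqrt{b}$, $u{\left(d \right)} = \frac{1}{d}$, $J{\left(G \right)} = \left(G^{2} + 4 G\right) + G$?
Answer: $100 - \frac{11 \sqrt{3}}{168} \approx 99.887$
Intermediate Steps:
$J{\left(G \right)} = G^{2} + 5 G$
$X{\left(b \right)} = \frac{1}{\sqrt{b} \left(5 + b\right)}$ ($X{\left(b \right)} = \frac{\sqrt{b}}{b \left(5 + b\right)} = \frac{1}{b \left(5 + b\right)} \sqrt{b} = \frac{1}{\sqrt{b} \left(5 + b\right)}$)
$100 + \frac{-216 - 81}{168 + 21} X{\left(3 \right)} = 100 + \frac{-216 - 81}{168 + 21} \frac{1}{\sqrt{3} \left(5 + 3\right)} = 100 + - \frac{297}{189} \frac{\frac{1}{3} \sqrt{3}}{8} = 100 + \left(-297\right) \frac{1}{189} \frac{\sqrt{3}}{3} \cdot \frac{1}{8} = 100 - \frac{11 \frac{\sqrt{3}}{24}}{7} = 100 - \frac{11 \sqrt{3}}{168}$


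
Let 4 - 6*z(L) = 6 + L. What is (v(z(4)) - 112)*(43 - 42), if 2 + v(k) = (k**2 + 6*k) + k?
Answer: -120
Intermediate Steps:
z(L) = -1/3 - L/6 (z(L) = 2/3 - (6 + L)/6 = 2/3 + (-1 - L/6) = -1/3 - L/6)
v(k) = -2 + k**2 + 7*k (v(k) = -2 + ((k**2 + 6*k) + k) = -2 + (k**2 + 7*k) = -2 + k**2 + 7*k)
(v(z(4)) - 112)*(43 - 42) = ((-2 + (-1/3 - 1/6*4)**2 + 7*(-1/3 - 1/6*4)) - 112)*(43 - 42) = ((-2 + (-1/3 - 2/3)**2 + 7*(-1/3 - 2/3)) - 112)*1 = ((-2 + (-1)**2 + 7*(-1)) - 112)*1 = ((-2 + 1 - 7) - 112)*1 = (-8 - 112)*1 = -120*1 = -120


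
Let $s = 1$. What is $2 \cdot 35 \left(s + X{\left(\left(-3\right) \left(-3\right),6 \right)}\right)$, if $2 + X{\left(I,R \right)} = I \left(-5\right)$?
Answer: $-3220$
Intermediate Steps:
$X{\left(I,R \right)} = -2 - 5 I$ ($X{\left(I,R \right)} = -2 + I \left(-5\right) = -2 - 5 I$)
$2 \cdot 35 \left(s + X{\left(\left(-3\right) \left(-3\right),6 \right)}\right) = 2 \cdot 35 \left(1 - \left(2 + 5 \left(\left(-3\right) \left(-3\right)\right)\right)\right) = 70 \left(1 - 47\right) = 70 \left(-46\right) = -3220$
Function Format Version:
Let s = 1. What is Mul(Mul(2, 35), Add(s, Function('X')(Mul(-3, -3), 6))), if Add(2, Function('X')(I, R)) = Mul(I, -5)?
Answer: -3220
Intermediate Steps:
Function('X')(I, R) = Add(-2, Mul(-5, I)) (Function('X')(I, R) = Add(-2, Mul(I, -5)) = Add(-2, Mul(-5, I)))
Mul(Mul(2, 35), Add(s, Function('X')(Mul(-3, -3), 6))) = Mul(Mul(2, 35), Add(1, Add(-2, Mul(-5, Mul(-3, -3))))) = Mul(70, Add(1, Add(-2, Mul(-5, 9)))) = Mul(70, Add(1, Add(-2, -45))) = Mul(70, Add(1, -47)) = Mul(70, -46) = -3220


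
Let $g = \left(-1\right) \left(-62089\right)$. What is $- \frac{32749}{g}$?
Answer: $- \frac{32749}{62089} \approx -0.52745$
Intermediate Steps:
$g = 62089$
$- \frac{32749}{g} = - \frac{32749}{62089}$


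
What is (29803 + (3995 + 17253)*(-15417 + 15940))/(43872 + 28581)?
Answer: 3714169/24151 ≈ 153.79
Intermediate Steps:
(29803 + (3995 + 17253)*(-15417 + 15940))/(43872 + 28581) = (29803 + 21248*523)/72453 = (29803 + 11112704)*(1/72453) = 11142507*(1/72453) = 3714169/24151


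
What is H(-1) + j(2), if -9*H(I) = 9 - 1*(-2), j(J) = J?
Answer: 7/9 ≈ 0.77778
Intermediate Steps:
H(I) = -11/9 (H(I) = -(9 - 1*(-2))/9 = -(9 + 2)/9 = -⅑*11 = -11/9)
H(-1) + j(2) = -11/9 + 2 = 7/9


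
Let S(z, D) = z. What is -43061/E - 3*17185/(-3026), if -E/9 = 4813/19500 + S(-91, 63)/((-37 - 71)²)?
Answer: 274650808877355/13708872386 ≈ 20035.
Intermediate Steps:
E = -4530361/2106000 (E = -9*(4813/19500 - 91/(-37 - 71)²) = -9*(4813*(1/19500) - 91/((-108)²)) = -9*(4813/19500 - 91/11664) = -9*4530361/18954000 = -4530361/2106000 ≈ -2.1512)
-43061/E - 3*17185/(-3026) = -43061/(-4530361/2106000) - 3*17185/(-3026) = -43061*(-2106000/4530361) - 51555*(-1/3026) = 90686466000/4530361 + 51555/3026 = 274650808877355/13708872386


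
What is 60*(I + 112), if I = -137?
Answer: -1500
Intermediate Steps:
60*(I + 112) = 60*(-137 + 112) = 60*(-25) = -1500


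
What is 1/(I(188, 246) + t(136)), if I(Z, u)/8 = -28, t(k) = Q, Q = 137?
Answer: -1/87 ≈ -0.011494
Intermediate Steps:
t(k) = 137
I(Z, u) = -224 (I(Z, u) = 8*(-28) = -224)
1/(I(188, 246) + t(136)) = 1/(-224 + 137) = 1/(-87) = -1/87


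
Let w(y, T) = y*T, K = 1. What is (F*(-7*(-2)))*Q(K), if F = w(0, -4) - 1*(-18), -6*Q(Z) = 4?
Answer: -168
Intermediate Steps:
w(y, T) = T*y
Q(Z) = -⅔ (Q(Z) = -⅙*4 = -⅔)
F = 18 (F = -4*0 - 1*(-18) = 0 + 18 = 18)
(F*(-7*(-2)))*Q(K) = (18*(-7*(-2)))*(-⅔) = (18*14)*(-⅔) = 252*(-⅔) = -168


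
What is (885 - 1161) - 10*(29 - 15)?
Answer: -416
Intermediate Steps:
(885 - 1161) - 10*(29 - 15) = -276 - 10*14 = -276 - 140 = -416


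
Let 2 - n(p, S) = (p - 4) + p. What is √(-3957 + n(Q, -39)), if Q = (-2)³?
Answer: I*√3935 ≈ 62.73*I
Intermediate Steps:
Q = -8
n(p, S) = 6 - 2*p (n(p, S) = 2 - ((p - 4) + p) = 2 - ((-4 + p) + p) = 2 - (-4 + 2*p) = 2 + (4 - 2*p) = 6 - 2*p)
√(-3957 + n(Q, -39)) = √(-3957 + (6 - 2*(-8))) = √(-3957 + (6 + 16)) = √(-3957 + 22) = √(-3935) = I*√3935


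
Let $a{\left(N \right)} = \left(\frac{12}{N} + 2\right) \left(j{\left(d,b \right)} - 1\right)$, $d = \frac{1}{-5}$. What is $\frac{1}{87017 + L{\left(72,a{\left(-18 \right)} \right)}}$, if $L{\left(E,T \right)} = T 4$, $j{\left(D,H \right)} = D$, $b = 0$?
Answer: $\frac{5}{435053} \approx 1.1493 \cdot 10^{-5}$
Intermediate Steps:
$d = - \frac{1}{5} \approx -0.2$
$a{\left(N \right)} = - \frac{12}{5} - \frac{72}{5 N}$ ($a{\left(N \right)} = \left(\frac{12}{N} + 2\right) \left(- \frac{1}{5} - 1\right) = \left(2 + \frac{12}{N}\right) \left(- \frac{6}{5}\right) = - \frac{12}{5} - \frac{72}{5 N}$)
$L{\left(E,T \right)} = 4 T$
$\frac{1}{87017 + L{\left(72,a{\left(-18 \right)} \right)}} = \frac{1}{87017 + 4 \frac{12 \left(-6 - -18\right)}{5 \left(-18\right)}} = \frac{1}{87017 + 4 \cdot \frac{12}{5} \left(- \frac{1}{18}\right) \left(-6 + 18\right)} = \frac{1}{87017 + 4 \cdot \frac{12}{5} \left(- \frac{1}{18}\right) 12} = \frac{1}{87017 + 4 \left(- \frac{8}{5}\right)} = \frac{1}{87017 - \frac{32}{5}} = \frac{1}{\frac{435053}{5}} = \frac{5}{435053}$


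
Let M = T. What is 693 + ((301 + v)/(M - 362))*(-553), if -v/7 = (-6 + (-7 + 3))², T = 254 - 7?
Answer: -140952/115 ≈ -1225.7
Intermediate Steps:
T = 247
M = 247
v = -700 (v = -7*(-6 + (-7 + 3))² = -7*(-6 - 4)² = -7*(-10)² = -7*100 = -700)
693 + ((301 + v)/(M - 362))*(-553) = 693 + ((301 - 700)/(247 - 362))*(-553) = 693 - 399/(-115)*(-553) = 693 - 399*(-1/115)*(-553) = 693 + (399/115)*(-553) = 693 - 220647/115 = -140952/115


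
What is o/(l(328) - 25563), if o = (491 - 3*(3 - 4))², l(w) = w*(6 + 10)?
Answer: -244036/20315 ≈ -12.013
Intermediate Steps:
l(w) = 16*w (l(w) = w*16 = 16*w)
o = 244036 (o = (491 - 3*(-1))² = (491 + 3)² = 494² = 244036)
o/(l(328) - 25563) = 244036/(16*328 - 25563) = 244036/(5248 - 25563) = 244036/(-20315) = 244036*(-1/20315) = -244036/20315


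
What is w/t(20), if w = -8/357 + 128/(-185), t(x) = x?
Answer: -11794/330225 ≈ -0.035715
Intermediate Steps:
w = -47176/66045 (w = -8*1/357 + 128*(-1/185) = -8/357 - 128/185 = -47176/66045 ≈ -0.71430)
w/t(20) = -47176/66045/20 = -47176/66045*1/20 = -11794/330225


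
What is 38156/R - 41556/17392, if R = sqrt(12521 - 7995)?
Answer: -10389/4348 + 19078*sqrt(4526)/2263 ≈ 564.77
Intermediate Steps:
R = sqrt(4526) ≈ 67.276
38156/R - 41556/17392 = 38156/(sqrt(4526)) - 41556/17392 = 38156*(sqrt(4526)/4526) - 41556*1/17392 = 19078*sqrt(4526)/2263 - 10389/4348 = -10389/4348 + 19078*sqrt(4526)/2263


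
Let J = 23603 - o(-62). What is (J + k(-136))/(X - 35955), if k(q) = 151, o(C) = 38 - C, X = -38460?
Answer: -23654/74415 ≈ -0.31787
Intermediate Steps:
J = 23503 (J = 23603 - (38 - 1*(-62)) = 23603 - (38 + 62) = 23603 - 1*100 = 23603 - 100 = 23503)
(J + k(-136))/(X - 35955) = (23503 + 151)/(-38460 - 35955) = 23654/(-74415) = 23654*(-1/74415) = -23654/74415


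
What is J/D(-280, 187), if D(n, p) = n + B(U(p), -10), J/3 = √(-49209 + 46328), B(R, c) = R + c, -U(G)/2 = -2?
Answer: -3*I*√2881/286 ≈ -0.56302*I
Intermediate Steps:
U(G) = 4 (U(G) = -2*(-2) = 4)
J = 3*I*√2881 (J = 3*√(-49209 + 46328) = 3*√(-2881) = 3*(I*√2881) = 3*I*√2881 ≈ 161.02*I)
D(n, p) = -6 + n (D(n, p) = n + (4 - 10) = n - 6 = -6 + n)
J/D(-280, 187) = (3*I*√2881)/(-6 - 280) = (3*I*√2881)/(-286) = (3*I*√2881)*(-1/286) = -3*I*√2881/286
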